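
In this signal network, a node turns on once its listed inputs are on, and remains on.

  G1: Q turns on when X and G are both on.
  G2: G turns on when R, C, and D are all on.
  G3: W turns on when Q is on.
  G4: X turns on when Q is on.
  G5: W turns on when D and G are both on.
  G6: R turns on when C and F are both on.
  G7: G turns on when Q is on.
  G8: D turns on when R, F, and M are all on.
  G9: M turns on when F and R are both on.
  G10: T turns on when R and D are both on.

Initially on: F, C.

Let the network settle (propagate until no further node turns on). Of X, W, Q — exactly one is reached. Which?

C and F are on, so R turns on (G6).
G9: F and R on → M on.
R, F, and M are on, so D turns on (G8).
R, C, and D are on, so G turns on (G2).
G5: D and G on → W on.
Q would need X and G (G1), but X never turns on. X would need Q (G4), but Q never turns on.

W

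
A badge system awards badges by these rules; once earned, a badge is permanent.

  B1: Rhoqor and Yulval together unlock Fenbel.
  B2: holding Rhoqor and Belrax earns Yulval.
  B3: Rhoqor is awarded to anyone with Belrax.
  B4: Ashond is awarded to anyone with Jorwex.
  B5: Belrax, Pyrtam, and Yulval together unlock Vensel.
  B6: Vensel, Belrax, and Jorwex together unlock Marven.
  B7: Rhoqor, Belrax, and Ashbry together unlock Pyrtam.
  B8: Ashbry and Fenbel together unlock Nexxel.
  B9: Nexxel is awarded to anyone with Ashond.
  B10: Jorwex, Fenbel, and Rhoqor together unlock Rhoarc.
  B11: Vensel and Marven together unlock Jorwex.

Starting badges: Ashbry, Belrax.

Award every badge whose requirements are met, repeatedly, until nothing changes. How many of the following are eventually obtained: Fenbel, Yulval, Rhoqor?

3

With Belrax, Rhoqor is earned (B3).
With Rhoqor and Belrax, Yulval is earned (B2).
With Rhoqor and Yulval, Fenbel is earned (B1).
Fenbel: reached.
Yulval: reached.
Rhoqor: reached.
All 3 are reached.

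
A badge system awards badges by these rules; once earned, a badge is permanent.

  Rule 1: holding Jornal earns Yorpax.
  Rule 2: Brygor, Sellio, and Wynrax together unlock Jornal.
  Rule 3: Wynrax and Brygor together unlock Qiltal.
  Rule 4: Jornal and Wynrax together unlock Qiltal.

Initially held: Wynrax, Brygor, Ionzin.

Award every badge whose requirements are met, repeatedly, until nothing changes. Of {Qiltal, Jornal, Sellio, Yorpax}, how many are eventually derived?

With Wynrax and Brygor, Qiltal is earned (Rule 3).
Qiltal: reached.
Jornal would need Brygor, Sellio, and Wynrax (Rule 2), but Sellio is never earned.
No rule produces Sellio, and it is not given.
Yorpax would need Jornal (Rule 1), but Jornal is never earned.
Reached: Qiltal — 1 of the 4.

1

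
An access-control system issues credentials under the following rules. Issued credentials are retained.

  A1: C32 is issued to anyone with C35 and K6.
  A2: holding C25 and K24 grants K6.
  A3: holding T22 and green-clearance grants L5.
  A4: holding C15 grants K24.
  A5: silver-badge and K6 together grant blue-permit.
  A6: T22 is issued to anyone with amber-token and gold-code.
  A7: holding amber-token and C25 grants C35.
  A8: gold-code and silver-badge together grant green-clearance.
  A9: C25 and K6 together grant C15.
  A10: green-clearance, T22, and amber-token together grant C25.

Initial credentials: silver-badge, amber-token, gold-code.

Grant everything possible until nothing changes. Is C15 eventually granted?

C15 would need C25 and K6 (A9), but K6 is never granted.

No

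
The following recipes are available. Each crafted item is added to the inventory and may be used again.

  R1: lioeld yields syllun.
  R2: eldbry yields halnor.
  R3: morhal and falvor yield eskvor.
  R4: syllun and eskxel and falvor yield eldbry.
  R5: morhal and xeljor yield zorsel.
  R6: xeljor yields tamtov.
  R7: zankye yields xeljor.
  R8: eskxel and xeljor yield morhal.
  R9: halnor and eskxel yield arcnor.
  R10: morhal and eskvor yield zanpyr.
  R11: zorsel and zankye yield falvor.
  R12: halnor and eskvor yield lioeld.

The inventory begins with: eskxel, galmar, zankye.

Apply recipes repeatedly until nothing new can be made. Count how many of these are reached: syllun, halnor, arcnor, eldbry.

0

syllun would need lioeld (R1), but lioeld is never obtained.
halnor would need eldbry (R2), but eldbry is never obtained.
arcnor would need halnor and eskxel (R9), but halnor is never obtained.
eldbry would need syllun, eskxel, and falvor (R4), but syllun is never obtained.
None of the 4 are reached.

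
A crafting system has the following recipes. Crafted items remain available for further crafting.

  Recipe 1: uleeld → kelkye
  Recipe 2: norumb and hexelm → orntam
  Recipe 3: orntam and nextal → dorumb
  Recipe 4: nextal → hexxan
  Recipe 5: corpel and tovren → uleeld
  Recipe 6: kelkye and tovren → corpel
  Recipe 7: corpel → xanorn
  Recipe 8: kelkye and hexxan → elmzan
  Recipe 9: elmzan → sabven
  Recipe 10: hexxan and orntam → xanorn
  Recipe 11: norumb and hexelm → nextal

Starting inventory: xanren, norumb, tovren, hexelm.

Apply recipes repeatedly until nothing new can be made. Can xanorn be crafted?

Using Recipe 2, norumb and hexelm make orntam.
Using Recipe 11, norumb and hexelm make nextal.
nextal → hexxan (Recipe 4).
hexxan and orntam → xanorn (Recipe 10).

Yes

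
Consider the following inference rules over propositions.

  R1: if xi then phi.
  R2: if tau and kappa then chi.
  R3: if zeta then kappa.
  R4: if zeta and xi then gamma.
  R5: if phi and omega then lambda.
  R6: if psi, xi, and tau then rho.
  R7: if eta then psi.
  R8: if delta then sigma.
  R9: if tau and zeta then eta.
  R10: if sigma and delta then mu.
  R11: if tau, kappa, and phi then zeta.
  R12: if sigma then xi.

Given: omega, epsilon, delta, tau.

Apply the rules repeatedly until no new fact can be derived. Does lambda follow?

Yes

From delta, R8 gives sigma.
sigma holds, so xi follows (R12).
From xi, R1 gives phi.
phi and omega hold, so lambda follows (R5).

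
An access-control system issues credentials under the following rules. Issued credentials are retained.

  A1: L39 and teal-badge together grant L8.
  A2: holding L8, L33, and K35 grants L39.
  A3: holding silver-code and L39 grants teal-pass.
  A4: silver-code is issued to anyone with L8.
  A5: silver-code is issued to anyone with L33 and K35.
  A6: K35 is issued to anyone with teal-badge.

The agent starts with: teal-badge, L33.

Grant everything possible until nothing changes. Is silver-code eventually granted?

Holding teal-badge grants K35 (A6).
Holding L33 and K35 grants silver-code (A5).

Yes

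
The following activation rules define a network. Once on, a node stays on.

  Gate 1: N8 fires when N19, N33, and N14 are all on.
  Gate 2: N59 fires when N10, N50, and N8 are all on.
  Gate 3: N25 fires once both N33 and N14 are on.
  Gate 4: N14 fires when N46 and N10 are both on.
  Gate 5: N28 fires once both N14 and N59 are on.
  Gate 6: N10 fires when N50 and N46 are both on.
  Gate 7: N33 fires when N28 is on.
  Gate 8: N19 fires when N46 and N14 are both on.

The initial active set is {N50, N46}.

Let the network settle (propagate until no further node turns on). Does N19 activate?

Gate 6: N50 and N46 on → N10 on.
N46 and N10 are on, so N14 fires (Gate 4).
N46 and N14 are on, so N19 fires (Gate 8).

Yes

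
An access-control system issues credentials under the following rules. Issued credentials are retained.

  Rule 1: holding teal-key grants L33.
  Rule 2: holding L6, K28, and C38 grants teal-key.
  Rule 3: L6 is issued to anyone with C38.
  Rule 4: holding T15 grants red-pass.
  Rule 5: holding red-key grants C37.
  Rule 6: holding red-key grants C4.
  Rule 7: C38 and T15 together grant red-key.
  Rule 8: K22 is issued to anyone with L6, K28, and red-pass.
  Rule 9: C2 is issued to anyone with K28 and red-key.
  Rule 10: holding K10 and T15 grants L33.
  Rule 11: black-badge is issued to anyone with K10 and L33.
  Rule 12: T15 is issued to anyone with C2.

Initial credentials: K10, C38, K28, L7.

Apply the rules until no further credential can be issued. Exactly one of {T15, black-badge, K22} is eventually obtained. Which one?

Holding C38 grants L6 (Rule 3).
Holding L6, K28, and C38 grants teal-key (Rule 2).
Holding teal-key grants L33 (Rule 1).
Holding K10 and L33 grants black-badge (Rule 11).
K22 would need L6, K28, and red-pass (Rule 8), but red-pass is never granted. T15 would need C2 (Rule 12), but C2 is never granted.

black-badge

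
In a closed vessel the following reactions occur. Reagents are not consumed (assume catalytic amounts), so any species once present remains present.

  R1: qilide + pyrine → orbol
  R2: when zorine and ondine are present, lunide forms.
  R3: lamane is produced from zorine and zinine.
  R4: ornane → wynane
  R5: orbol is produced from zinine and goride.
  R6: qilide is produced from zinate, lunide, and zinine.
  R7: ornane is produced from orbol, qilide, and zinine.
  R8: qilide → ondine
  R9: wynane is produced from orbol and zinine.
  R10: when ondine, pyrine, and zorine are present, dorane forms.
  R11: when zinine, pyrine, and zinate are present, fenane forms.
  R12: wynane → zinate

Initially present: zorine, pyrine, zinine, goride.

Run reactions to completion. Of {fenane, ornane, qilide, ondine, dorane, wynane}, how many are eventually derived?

zinine and goride present → orbol forms (R5).
orbol and zinine present → wynane forms (R9).
wynane present → zinate forms (R12).
zinine, pyrine, and zinate present → fenane forms (R11).
fenane: reached.
ornane would need orbol, qilide, and zinine (R7), but qilide never forms.
qilide would need zinate, lunide, and zinine (R6), but lunide never forms.
ondine would need qilide (R8), but qilide never forms.
dorane would need ondine, pyrine, and zorine (R10), but ondine never forms.
wynane: reached.
Reached: fenane and wynane — 2 of the 6.

2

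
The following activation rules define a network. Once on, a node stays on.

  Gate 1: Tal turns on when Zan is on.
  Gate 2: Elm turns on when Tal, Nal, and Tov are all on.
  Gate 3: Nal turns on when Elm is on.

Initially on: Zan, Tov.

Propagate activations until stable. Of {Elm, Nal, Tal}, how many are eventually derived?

1

Zan is on, so Tal turns on (Gate 1).
Elm would need Tal, Nal, and Tov (Gate 2), but Nal never turns on.
Nal would need Elm (Gate 3), but Elm never turns on.
Tal: reached.
Reached: Tal — 1 of the 3.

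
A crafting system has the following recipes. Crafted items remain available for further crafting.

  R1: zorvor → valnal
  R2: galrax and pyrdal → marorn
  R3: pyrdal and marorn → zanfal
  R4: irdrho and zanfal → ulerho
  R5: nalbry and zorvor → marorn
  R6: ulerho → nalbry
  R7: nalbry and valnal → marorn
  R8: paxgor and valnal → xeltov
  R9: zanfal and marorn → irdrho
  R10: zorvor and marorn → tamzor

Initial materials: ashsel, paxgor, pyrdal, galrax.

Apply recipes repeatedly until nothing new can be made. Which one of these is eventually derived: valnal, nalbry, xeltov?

nalbry

Using R2, galrax and pyrdal make marorn.
pyrdal and marorn → zanfal (R3).
Using R9, zanfal and marorn make irdrho.
Using R4, irdrho and zanfal make ulerho.
ulerho → nalbry (R6).
xeltov would need paxgor and valnal (R8), but valnal is never obtained. valnal would need zorvor (R1), but zorvor is never obtained.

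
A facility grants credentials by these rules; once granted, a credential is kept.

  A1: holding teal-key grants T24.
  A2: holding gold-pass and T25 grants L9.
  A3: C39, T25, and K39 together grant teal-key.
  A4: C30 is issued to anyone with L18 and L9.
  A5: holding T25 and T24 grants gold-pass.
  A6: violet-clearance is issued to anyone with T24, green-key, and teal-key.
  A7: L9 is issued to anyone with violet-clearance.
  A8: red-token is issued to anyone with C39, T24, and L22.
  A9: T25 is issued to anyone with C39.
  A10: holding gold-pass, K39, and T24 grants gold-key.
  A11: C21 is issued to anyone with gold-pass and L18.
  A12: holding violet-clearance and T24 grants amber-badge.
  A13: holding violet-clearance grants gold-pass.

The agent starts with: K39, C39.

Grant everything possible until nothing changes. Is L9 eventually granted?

Yes

Holding C39 grants T25 (A9).
Holding C39, T25, and K39 grants teal-key (A3).
Holding teal-key grants T24 (A1).
Holding T25 and T24 grants gold-pass (A5).
Holding gold-pass and T25 grants L9 (A2).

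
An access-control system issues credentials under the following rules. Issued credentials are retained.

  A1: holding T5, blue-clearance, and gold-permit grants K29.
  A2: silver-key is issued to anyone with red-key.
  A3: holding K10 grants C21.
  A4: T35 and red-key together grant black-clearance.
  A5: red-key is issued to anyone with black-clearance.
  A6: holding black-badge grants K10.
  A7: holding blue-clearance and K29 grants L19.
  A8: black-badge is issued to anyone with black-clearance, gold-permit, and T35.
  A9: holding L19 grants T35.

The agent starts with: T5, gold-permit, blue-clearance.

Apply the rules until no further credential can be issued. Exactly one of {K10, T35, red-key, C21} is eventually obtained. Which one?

Holding T5, blue-clearance, and gold-permit grants K29 (A1).
Holding blue-clearance and K29 grants L19 (A7).
Holding L19 grants T35 (A9).
C21 would need K10 (A3), but K10 is never granted. red-key would need black-clearance (A5), but black-clearance is never granted. K10 would need black-badge (A6), but black-badge is never granted.

T35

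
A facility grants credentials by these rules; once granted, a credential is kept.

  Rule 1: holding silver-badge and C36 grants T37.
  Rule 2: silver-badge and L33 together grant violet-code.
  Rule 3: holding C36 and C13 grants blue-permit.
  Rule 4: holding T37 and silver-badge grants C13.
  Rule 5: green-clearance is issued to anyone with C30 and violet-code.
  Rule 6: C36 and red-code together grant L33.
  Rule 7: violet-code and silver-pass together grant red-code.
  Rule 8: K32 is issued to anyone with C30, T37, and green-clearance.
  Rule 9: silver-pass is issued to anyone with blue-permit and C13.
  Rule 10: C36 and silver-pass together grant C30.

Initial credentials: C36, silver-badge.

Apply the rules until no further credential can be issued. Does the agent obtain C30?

Holding silver-badge and C36 grants T37 (Rule 1).
Holding T37 and silver-badge grants C13 (Rule 4).
Holding C36 and C13 grants blue-permit (Rule 3).
Holding blue-permit and C13 grants silver-pass (Rule 9).
Holding C36 and silver-pass grants C30 (Rule 10).

Yes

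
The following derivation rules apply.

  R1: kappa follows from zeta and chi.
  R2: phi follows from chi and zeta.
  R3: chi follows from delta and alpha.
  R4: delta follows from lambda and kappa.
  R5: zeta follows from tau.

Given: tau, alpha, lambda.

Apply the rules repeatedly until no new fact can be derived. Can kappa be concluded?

No

kappa would need zeta and chi (R1), but chi is never established.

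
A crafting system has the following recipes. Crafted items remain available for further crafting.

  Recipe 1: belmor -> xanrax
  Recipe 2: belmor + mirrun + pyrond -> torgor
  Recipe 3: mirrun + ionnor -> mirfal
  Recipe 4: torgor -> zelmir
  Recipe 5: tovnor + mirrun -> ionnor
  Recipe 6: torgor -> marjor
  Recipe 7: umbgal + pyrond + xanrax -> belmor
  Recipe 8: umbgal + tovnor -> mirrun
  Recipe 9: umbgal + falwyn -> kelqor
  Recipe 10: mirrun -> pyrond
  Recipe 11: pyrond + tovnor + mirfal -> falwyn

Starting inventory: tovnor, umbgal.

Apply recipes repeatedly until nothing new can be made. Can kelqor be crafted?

Using Recipe 8, umbgal and tovnor make mirrun.
tovnor + mirrun -> ionnor (Recipe 5).
mirrun -> pyrond (Recipe 10).
mirrun + ionnor -> mirfal (Recipe 3).
pyrond + tovnor + mirfal -> falwyn (Recipe 11).
Using Recipe 9, umbgal and falwyn make kelqor.

Yes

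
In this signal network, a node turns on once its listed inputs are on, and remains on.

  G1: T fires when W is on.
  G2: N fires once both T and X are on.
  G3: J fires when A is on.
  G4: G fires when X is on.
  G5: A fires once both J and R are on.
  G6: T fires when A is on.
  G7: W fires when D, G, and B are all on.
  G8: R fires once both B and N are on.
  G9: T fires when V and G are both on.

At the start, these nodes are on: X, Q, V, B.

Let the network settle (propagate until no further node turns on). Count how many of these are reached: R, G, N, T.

4

X is on, so G fires (G4).
G9: V and G on → T on.
T and X are on, so N fires (G2).
B and N are on, so R fires (G8).
R: reached.
G: reached.
N: reached.
T: reached.
All 4 are reached.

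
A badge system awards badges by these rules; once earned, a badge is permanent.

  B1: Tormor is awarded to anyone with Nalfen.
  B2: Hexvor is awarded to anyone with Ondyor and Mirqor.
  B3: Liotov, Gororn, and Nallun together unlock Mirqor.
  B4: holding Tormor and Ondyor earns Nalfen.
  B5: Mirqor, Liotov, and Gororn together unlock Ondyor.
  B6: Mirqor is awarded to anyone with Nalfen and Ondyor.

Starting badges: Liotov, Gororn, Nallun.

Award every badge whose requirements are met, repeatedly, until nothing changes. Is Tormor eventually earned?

No

Tormor would need Nalfen (B1), but Nalfen is never earned.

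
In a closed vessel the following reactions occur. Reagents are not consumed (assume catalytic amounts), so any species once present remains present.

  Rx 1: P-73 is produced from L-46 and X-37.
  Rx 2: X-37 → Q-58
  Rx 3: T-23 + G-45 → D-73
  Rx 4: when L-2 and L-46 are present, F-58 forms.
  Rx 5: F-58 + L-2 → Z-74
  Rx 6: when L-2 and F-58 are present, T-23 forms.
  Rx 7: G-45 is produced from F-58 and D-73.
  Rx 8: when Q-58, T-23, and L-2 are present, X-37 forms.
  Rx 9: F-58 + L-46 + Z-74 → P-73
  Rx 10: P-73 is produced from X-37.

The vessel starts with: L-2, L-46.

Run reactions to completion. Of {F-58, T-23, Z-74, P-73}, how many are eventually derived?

L-2 and L-46 present → F-58 forms (Rx 4).
L-2 and F-58 present → T-23 forms (Rx 6).
F-58 and L-2 present → Z-74 forms (Rx 5).
F-58, L-46, and Z-74 present → P-73 forms (Rx 9).
F-58: reached.
T-23: reached.
Z-74: reached.
P-73: reached.
All 4 are reached.

4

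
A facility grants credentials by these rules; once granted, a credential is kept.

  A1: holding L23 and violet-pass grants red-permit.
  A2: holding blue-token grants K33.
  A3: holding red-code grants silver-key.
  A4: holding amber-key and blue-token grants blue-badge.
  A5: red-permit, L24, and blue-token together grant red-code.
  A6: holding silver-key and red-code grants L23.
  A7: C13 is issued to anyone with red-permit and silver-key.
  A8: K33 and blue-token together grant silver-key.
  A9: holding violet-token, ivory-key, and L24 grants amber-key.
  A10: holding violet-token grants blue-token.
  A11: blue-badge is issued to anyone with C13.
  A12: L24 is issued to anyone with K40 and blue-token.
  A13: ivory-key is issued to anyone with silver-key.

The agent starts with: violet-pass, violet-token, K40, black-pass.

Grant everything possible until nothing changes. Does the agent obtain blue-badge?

Yes

Holding violet-token grants blue-token (A10).
Holding blue-token grants K33 (A2).
Holding K40 and blue-token grants L24 (A12).
Holding K33 and blue-token grants silver-key (A8).
Holding silver-key grants ivory-key (A13).
Holding violet-token, ivory-key, and L24 grants amber-key (A9).
Holding amber-key and blue-token grants blue-badge (A4).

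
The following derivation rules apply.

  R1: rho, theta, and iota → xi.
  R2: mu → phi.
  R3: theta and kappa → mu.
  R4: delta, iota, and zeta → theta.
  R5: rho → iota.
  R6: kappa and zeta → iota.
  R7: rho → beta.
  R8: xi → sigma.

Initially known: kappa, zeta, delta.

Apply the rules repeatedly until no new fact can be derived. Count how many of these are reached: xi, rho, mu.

kappa and zeta hold, so iota follows (R6).
From delta, iota, and zeta, R4 gives theta.
theta and kappa hold, so mu follows (R3).
xi would need rho, theta, and iota (R1), but rho is never established.
No rule produces rho, and it is not given.
mu: reached.
Reached: mu — 1 of the 3.

1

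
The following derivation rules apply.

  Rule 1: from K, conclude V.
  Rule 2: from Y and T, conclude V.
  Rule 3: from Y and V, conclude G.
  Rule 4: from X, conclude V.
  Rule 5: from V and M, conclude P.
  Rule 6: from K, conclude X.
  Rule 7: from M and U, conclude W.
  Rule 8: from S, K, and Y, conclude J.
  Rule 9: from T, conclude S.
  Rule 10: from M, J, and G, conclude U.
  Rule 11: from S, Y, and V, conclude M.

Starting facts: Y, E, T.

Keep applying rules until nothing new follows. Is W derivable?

W would need M and U (Rule 7), but U is never established.

No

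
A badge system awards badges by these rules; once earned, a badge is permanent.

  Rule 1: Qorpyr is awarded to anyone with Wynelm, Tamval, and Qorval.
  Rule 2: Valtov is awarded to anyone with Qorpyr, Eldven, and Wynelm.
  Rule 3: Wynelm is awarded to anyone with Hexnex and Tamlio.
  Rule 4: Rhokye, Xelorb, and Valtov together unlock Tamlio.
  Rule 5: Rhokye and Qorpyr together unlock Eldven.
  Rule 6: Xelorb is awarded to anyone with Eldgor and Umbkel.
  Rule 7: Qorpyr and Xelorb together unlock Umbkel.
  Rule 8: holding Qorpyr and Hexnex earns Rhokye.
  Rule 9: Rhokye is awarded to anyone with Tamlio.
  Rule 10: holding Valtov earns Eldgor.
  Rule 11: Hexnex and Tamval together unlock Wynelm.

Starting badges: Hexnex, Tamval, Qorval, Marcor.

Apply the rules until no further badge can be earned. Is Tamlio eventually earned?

No

Tamlio would need Rhokye, Xelorb, and Valtov (Rule 4), but Xelorb is never earned.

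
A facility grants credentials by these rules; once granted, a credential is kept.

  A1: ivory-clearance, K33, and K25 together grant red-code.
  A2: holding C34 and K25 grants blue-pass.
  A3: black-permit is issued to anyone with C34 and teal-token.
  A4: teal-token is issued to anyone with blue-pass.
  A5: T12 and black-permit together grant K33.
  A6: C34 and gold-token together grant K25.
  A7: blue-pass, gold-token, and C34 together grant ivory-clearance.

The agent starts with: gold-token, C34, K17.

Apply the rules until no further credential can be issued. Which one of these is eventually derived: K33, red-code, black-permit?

Holding C34 and gold-token grants K25 (A6).
Holding C34 and K25 grants blue-pass (A2).
Holding blue-pass grants teal-token (A4).
Holding C34 and teal-token grants black-permit (A3).
red-code would need ivory-clearance, K33, and K25 (A1), but K33 is never granted. K33 would need T12 and black-permit (A5), but T12 is never granted.

black-permit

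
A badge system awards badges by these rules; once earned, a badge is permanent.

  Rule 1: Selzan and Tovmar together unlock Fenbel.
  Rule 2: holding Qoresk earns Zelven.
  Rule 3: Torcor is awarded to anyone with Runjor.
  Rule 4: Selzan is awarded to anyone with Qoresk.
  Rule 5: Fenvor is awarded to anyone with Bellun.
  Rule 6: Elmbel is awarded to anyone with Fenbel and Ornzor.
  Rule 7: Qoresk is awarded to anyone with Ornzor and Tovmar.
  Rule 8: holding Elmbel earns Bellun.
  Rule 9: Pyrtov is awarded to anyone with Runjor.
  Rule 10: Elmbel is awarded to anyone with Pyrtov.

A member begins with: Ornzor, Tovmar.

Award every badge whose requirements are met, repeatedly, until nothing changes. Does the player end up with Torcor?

No

Torcor would need Runjor (Rule 3), but Runjor is never earned.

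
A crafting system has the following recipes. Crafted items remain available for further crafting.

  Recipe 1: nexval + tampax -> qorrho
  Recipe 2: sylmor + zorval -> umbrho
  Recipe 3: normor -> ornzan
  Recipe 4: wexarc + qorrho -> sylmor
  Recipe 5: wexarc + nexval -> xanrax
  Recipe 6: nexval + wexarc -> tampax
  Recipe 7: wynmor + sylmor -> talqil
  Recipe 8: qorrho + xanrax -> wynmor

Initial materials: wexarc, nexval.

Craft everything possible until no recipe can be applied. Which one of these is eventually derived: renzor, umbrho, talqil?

talqil

Using Recipe 6, nexval and wexarc make tampax.
Using Recipe 5, wexarc and nexval make xanrax.
Using Recipe 1, nexval and tampax make qorrho.
wexarc + qorrho -> sylmor (Recipe 4).
qorrho + xanrax -> wynmor (Recipe 8).
wynmor + sylmor -> talqil (Recipe 7).
No rule produces renzor, and it is not given. umbrho would need sylmor and zorval (Recipe 2), but zorval is never obtained.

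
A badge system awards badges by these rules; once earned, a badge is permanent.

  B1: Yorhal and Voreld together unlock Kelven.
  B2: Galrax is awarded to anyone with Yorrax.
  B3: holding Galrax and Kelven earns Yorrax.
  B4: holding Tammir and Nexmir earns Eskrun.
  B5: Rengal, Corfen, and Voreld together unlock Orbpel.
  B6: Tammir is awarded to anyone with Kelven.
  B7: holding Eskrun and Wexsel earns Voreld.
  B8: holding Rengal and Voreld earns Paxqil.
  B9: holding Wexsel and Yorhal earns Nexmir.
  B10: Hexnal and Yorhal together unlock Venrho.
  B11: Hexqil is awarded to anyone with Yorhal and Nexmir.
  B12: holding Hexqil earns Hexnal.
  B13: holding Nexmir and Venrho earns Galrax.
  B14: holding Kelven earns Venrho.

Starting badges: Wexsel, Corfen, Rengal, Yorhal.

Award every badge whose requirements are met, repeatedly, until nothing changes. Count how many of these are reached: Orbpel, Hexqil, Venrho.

With Wexsel and Yorhal, Nexmir is earned (B9).
With Yorhal and Nexmir, Hexqil is earned (B11).
With Hexqil, Hexnal is earned (B12).
With Hexnal and Yorhal, Venrho is earned (B10).
Orbpel would need Rengal, Corfen, and Voreld (B5), but Voreld is never earned.
Hexqil: reached.
Venrho: reached.
Reached: Hexqil and Venrho — 2 of the 3.

2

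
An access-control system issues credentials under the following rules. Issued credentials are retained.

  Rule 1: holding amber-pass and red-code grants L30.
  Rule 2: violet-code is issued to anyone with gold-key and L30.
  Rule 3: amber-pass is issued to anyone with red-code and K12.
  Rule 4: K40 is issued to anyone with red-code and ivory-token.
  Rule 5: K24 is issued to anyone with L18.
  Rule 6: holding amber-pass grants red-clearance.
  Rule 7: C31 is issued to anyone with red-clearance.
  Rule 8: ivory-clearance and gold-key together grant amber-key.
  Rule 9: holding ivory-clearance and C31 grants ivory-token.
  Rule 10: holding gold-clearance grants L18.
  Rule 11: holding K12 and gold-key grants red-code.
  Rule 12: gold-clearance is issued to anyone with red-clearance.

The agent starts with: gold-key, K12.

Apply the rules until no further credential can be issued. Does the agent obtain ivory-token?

ivory-token would need ivory-clearance and C31 (Rule 9), but ivory-clearance is never granted.

No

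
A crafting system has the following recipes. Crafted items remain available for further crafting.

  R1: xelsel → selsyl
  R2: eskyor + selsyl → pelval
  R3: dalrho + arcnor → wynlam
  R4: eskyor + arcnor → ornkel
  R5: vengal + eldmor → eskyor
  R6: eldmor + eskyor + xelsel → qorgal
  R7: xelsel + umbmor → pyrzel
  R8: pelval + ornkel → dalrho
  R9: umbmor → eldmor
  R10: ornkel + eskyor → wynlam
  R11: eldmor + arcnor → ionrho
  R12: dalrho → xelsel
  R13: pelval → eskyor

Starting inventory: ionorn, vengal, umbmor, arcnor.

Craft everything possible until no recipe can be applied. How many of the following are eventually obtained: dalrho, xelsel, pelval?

0

dalrho would need pelval and ornkel (R8), but pelval is never obtained.
xelsel would need dalrho (R12), but dalrho is never obtained.
pelval would need eskyor and selsyl (R2), but selsyl is never obtained.
None of the 3 are reached.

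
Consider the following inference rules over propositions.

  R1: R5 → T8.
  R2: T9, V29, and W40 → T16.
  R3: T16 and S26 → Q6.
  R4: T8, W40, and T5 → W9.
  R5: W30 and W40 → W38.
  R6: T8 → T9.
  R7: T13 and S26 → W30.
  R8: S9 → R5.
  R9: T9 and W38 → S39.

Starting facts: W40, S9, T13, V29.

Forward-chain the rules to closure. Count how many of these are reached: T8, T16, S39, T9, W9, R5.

4

From S9, R8 gives R5.
From R5, R1 gives T8.
T8 holds, so T9 follows (R6).
From T9, V29, and W40, R2 gives T16.
T8: reached.
T16: reached.
S39 would need T9 and W38 (R9), but W38 is never established.
T9: reached.
W9 would need T8, W40, and T5 (R4), but T5 is never established.
R5: reached.
Reached: T8, T16, T9, and R5 — 4 of the 6.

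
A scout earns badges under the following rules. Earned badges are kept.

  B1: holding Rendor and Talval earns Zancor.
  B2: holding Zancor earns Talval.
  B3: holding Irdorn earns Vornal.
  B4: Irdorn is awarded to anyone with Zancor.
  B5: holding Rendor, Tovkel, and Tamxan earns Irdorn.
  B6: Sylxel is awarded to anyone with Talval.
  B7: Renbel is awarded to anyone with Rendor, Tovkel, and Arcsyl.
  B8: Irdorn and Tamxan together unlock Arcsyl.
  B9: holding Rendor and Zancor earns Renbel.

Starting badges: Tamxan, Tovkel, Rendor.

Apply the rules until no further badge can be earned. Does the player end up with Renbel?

Yes

With Rendor, Tovkel, and Tamxan, Irdorn is earned (B5).
With Irdorn and Tamxan, Arcsyl is earned (B8).
With Rendor, Tovkel, and Arcsyl, Renbel is earned (B7).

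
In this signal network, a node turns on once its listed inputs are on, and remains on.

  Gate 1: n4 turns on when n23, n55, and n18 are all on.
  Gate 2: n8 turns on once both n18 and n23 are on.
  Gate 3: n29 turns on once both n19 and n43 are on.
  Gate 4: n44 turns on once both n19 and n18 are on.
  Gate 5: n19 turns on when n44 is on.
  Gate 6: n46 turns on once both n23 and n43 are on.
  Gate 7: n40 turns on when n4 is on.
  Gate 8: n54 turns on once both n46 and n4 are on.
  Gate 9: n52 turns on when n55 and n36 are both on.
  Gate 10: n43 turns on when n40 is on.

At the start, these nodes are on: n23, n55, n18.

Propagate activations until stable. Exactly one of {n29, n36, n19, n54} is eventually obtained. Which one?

n23, n55, and n18 are on, so n4 turns on (Gate 1).
Gate 7: n4 on → n40 on.
Gate 10: n40 on → n43 on.
Gate 6: n23 and n43 on → n46 on.
Gate 8: n46 and n4 on → n54 on.
No rule produces n36, and it is not given. n19 would need n44 (Gate 5), but n44 never turns on. n29 would need n19 and n43 (Gate 3), but n19 never turns on.

n54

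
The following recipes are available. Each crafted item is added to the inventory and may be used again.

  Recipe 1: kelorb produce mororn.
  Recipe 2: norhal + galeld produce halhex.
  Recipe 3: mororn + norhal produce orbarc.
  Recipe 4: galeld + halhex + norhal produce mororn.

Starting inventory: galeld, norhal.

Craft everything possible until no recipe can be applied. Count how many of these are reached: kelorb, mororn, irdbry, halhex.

2

norhal + galeld → halhex (Recipe 2).
Using Recipe 4, galeld, halhex, and norhal make mororn.
No rule produces kelorb, and it is not given.
mororn: reached.
No rule produces irdbry, and it is not given.
halhex: reached.
Reached: mororn and halhex — 2 of the 4.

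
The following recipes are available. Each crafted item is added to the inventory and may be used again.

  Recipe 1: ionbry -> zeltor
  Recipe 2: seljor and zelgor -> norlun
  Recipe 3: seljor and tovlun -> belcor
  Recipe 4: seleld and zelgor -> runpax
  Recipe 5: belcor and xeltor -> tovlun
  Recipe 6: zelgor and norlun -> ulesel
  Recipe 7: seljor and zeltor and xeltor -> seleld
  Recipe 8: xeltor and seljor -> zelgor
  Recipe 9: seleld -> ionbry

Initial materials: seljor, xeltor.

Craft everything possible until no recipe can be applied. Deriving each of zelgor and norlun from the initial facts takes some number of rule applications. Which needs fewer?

zelgor

zelgor: Using Recipe 8, xeltor and seljor make zelgor. [1 rule application]
norlun: xeltor and seljor -> zelgor (Recipe 8). seljor and zelgor -> norlun (Recipe 2). [2 rule applications]
zelgor needs fewer.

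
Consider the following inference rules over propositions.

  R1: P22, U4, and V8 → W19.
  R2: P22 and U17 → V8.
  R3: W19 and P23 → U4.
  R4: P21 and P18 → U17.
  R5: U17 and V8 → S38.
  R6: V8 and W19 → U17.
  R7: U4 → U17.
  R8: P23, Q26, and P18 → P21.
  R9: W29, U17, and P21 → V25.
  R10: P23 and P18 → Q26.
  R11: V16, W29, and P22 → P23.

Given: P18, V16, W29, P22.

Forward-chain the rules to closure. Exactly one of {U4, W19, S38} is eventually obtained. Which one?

S38

V16, W29, and P22 hold, so P23 follows (R11).
From P23 and P18, R10 gives Q26.
From P23, Q26, and P18, R8 gives P21.
P21 and P18 hold, so U17 follows (R4).
P22 and U17 hold, so V8 follows (R2).
U17 and V8 hold, so S38 follows (R5).
W19 would need P22, U4, and V8 (R1), but U4 is never established. U4 would need W19 and P23 (R3), but W19 is never established.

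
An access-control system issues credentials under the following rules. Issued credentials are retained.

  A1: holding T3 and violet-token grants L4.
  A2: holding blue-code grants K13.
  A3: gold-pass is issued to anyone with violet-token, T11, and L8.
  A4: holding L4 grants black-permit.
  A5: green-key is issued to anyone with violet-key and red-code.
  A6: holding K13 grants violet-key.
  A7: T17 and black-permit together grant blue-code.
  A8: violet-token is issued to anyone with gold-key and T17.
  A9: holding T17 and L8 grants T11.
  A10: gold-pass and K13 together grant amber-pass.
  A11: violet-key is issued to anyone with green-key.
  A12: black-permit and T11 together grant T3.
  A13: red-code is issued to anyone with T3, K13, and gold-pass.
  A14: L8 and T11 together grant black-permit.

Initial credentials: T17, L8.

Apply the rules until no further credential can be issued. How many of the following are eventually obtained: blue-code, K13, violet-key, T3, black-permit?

5

Holding T17 and L8 grants T11 (A9).
Holding L8 and T11 grants black-permit (A14).
Holding black-permit and T11 grants T3 (A12).
Holding T17 and black-permit grants blue-code (A7).
Holding blue-code grants K13 (A2).
Holding K13 grants violet-key (A6).
blue-code: reached.
K13: reached.
violet-key: reached.
T3: reached.
black-permit: reached.
All 5 are reached.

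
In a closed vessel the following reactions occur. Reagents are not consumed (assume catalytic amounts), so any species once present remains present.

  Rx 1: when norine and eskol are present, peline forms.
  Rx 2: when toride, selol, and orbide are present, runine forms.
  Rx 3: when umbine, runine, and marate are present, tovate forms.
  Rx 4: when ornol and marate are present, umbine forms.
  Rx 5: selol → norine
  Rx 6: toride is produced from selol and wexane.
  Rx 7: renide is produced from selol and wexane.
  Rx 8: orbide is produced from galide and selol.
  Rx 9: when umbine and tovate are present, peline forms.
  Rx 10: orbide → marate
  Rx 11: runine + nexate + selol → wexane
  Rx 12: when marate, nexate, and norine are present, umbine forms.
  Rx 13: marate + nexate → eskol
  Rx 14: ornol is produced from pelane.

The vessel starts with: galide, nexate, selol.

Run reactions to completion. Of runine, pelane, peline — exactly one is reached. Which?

peline

galide and selol present → orbide forms (Rx 8).
selol present → norine forms (Rx 5).
orbide present → marate forms (Rx 10).
marate and nexate present → eskol forms (Rx 13).
norine and eskol present → peline forms (Rx 1).
runine would need toride, selol, and orbide (Rx 2), but toride never forms. No rule produces pelane, and it is not given.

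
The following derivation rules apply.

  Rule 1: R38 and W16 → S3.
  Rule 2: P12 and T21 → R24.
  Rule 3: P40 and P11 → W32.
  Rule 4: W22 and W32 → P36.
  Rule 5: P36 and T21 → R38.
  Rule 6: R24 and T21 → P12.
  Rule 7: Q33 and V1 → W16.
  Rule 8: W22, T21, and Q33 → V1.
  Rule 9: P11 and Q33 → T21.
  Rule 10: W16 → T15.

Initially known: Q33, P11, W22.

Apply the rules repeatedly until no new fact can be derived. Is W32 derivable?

W32 would need P40 and P11 (Rule 3), but P40 is never established.

No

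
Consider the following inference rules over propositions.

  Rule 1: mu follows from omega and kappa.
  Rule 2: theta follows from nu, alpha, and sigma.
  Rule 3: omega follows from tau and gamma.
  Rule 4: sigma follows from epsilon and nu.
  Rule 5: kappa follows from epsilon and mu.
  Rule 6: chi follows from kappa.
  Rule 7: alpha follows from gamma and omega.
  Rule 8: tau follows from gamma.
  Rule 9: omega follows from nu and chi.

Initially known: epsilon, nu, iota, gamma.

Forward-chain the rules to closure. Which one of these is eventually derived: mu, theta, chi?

theta

epsilon and nu hold, so sigma follows (Rule 4).
gamma holds, so tau follows (Rule 8).
tau and gamma hold, so omega follows (Rule 3).
gamma and omega hold, so alpha follows (Rule 7).
nu, alpha, and sigma hold, so theta follows (Rule 2).
mu would need omega and kappa (Rule 1), but kappa is never established. chi would need kappa (Rule 6), but kappa is never established.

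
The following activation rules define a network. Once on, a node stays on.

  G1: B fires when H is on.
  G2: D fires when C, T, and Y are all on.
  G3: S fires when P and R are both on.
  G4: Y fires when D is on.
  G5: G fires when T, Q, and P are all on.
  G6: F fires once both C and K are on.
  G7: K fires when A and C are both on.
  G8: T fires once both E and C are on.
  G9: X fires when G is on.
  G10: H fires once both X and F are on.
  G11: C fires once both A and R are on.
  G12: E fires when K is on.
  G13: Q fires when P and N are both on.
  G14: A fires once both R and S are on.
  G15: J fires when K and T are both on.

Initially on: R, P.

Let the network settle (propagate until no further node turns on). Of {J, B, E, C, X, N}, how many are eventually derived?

G3: P and R on → S on.
R and S are on, so A fires (G14).
A and R are on, so C fires (G11).
G7: A and C on → K on.
G12: K on → E on.
G8: E and C on → T on.
K and T are on, so J fires (G15).
J: reached.
B would need H (G1), but H never turns on.
E: reached.
C: reached.
X would need G (G9), but G never turns on.
No rule produces N, and it is not given.
Reached: J, E, and C — 3 of the 6.

3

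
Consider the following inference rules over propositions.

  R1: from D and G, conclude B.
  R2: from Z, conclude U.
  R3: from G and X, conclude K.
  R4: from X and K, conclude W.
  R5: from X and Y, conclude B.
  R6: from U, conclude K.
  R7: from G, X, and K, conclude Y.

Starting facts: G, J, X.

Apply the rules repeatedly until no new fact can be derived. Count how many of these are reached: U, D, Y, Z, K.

2

From G and X, R3 gives K.
G, X, and K hold, so Y follows (R7).
U would need Z (R2), but Z is never established.
No rule produces D, and it is not given.
Y: reached.
No rule produces Z, and it is not given.
K: reached.
Reached: Y and K — 2 of the 5.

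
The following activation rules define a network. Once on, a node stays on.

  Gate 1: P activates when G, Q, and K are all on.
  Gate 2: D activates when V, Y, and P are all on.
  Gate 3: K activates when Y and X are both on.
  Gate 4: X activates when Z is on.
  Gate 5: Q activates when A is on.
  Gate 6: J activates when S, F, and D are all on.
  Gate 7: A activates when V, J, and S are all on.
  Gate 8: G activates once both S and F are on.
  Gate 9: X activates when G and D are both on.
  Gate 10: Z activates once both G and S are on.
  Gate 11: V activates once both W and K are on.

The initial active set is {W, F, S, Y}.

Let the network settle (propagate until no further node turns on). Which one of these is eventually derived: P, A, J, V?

Gate 8: S and F on → G on.
G and S are on, so Z activates (Gate 10).
Gate 4: Z on → X on.
Y and X are on, so K activates (Gate 3).
W and K are on, so V activates (Gate 11).
J would need S, F, and D (Gate 6), but D never turns on. P would need G, Q, and K (Gate 1), but Q never turns on. A would need V, J, and S (Gate 7), but J never turns on.

V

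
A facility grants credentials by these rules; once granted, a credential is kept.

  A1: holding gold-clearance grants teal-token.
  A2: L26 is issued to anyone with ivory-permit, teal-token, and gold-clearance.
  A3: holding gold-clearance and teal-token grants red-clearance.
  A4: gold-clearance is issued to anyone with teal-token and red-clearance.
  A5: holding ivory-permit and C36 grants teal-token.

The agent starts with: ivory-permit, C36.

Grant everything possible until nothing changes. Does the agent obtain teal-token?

Yes

Holding ivory-permit and C36 grants teal-token (A5).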